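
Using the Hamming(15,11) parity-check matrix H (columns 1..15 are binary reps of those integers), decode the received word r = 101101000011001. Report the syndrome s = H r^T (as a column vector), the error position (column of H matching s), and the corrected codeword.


s = (1, 0, 0, 0)^T, error position = 8, corrected codeword c = 101101010011001

Compute s = H r^T mod 2 one row at a time:
  s_1 = 0 + 0 + 0 + 1 + 1 + 0 + 0 + 1 = 3 ≡ 1 (mod 2).
  s_2 = 1 + 0 + 1 + 0 + 1 + 0 + 0 + 1 = 4 ≡ 0 (mod 2).
  s_3 = 0 + 1 + 1 + 0 + 0 + 1 + 0 + 1 = 4 ≡ 0 (mod 2).
  s_4 = 1 + 1 + 0 + 0 + 0 + 1 + 0 + 1 = 4 ≡ 0 (mod 2).
s = (1, 0, 0, 0)^T — this equals column 8 of H (binary 1000), so error is at position 8.
Correct: flip bit 8 of r = 101101000011001 to get c = 101101010011001.


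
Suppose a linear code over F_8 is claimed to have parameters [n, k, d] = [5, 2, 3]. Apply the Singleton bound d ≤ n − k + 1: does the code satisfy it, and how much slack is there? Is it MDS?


Singleton RHS = n − k + 1 = 4, slack = 1, bound satisfied, not MDS.

Singleton bound: d ≤ n − k + 1.
Here n = 5, k = 2, so n − k + 1 = 4.
Given d = 3, check d ≤ 4: YES.
Slack = (n − k + 1) − d = 1.
The code is NOT MDS (slack = 1 > 0).
Description: the claimed parameters are [5, 2, 3]_8; such a code would be non-MDS.


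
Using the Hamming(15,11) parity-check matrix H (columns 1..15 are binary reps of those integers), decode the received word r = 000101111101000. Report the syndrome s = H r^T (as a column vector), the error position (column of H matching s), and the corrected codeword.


s = (0, 0, 1, 0)^T, error position = 2, corrected codeword c = 010101111101000

Compute s = H r^T mod 2 one row at a time:
  s_1 = 1 + 1 + 1 + 0 + 1 + 0 + 0 + 0 = 4 ≡ 0 (mod 2).
  s_2 = 1 + 0 + 1 + 1 + 1 + 0 + 0 + 0 = 4 ≡ 0 (mod 2).
  s_3 = 0 + 0 + 1 + 1 + 1 + 0 + 0 + 0 = 3 ≡ 1 (mod 2).
  s_4 = 0 + 0 + 0 + 1 + 1 + 0 + 0 + 0 = 2 ≡ 0 (mod 2).
s = (0, 0, 1, 0)^T — this equals column 2 of H (binary 0010), so error is at position 2.
Correct: flip bit 2 of r = 000101111101000 to get c = 010101111101000.


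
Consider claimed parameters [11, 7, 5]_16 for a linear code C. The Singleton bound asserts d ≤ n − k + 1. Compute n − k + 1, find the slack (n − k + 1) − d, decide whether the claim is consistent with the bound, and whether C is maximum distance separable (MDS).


Singleton RHS = n − k + 1 = 5, slack = 0, bound satisfied, MDS.

Singleton bound: d ≤ n − k + 1.
Here n = 11, k = 7, so n − k + 1 = 5.
Given d = 5, check d ≤ 5: YES.
Slack = (n − k + 1) − d = 0.
The code is MDS (slack = 0).
Description: the claimed parameters are [11, 7, 5]_16; such a code would be MDS (meets Singleton bound).


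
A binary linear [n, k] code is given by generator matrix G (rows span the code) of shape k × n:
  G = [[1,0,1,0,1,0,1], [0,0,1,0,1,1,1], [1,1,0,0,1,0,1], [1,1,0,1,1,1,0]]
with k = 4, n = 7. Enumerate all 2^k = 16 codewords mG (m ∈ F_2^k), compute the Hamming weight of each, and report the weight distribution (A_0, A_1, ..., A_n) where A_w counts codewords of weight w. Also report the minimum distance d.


Weight distribution: A_0 = 1, A_2 = 2, A_3 = 4, A_4 = 5, A_5 = 4. Minimum distance d = 2.

Enumerate all 2^4 = 16 messages m ∈ F_2^4.
For each, compute codeword c = mG in F_2^7, then tally its weight.
  m = 0000 → c = 0000000, weight = 0.
  m = 1000 → c = 1010101, weight = 4.
  m = 0100 → c = 0010111, weight = 4.
  m = 1100 → c = 1000010, weight = 2.
  m = 0010 → c = 1100101, weight = 4.
  m = 1010 → c = 0110000, weight = 2.
  m = 0110 → c = 1110010, weight = 4.
  m = 1110 → c = 0100111, weight = 4.
  m = 0001 → c = 1101110, weight = 5.
  m = 1001 → c = 0111011, weight = 5.
  m = 0101 → c = 1111001, weight = 5.
  m = 1101 → c = 0101100, weight = 3.
  m = 0011 → c = 0001011, weight = 3.
  m = 1011 → c = 1011110, weight = 5.
  m = 0111 → c = 0011100, weight = 3.
  m = 1111 → c = 1001001, weight = 3.
Tally weights:
  weight 0: 1 codewords.
  weight 2: 2 codewords.
  weight 3: 4 codewords.
  weight 4: 5 codewords.
  weight 5: 4 codewords.
Minimum distance d = smallest w > 0 with A_w > 0 = 2.
Sanity: Σ A_w = 16 = 2^4 = 16 ✓.


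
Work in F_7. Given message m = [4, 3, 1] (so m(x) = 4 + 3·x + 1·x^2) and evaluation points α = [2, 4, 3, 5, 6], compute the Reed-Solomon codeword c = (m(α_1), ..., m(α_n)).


c = [0, 4, 1, 2, 2]

Message polynomial: m(x) = 4 + 3·x + 1·x^2 (mod 7).
For each evaluation point α_i, compute m(α_i) mod 7:
  α_1 = 2: Horner steps 1 → 5 → 0, so m(2) = 0.
  α_2 = 4: Horner steps 1 → 0 → 4, so m(4) = 4.
  α_3 = 3: Horner steps 1 → 6 → 1, so m(3) = 1.
  α_4 = 5: Horner steps 1 → 1 → 2, so m(5) = 2.
  α_5 = 6: Horner steps 1 → 2 → 2, so m(6) = 2.
Codeword c = [0, 4, 1, 2, 2] ∈ F_7^5.


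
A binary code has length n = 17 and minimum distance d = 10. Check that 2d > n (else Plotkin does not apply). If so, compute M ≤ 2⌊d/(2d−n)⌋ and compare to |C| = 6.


Plotkin bound M ≤ 6; given |C| = 6 ≤ bound (satisfied).

Check applicability: 2d = 20, n = 17.
2d − n = 3 > 0, so Plotkin applies.
Compute d/(2d−n) = 10/3 ≈ 3.3333.
⌊d/(2d−n)⌋ = 3.
Plotkin bound: M ≤ 2·3 = 6.
Given |C| = 6, check: satisfied.
This |C| is at the Plotkin bound.


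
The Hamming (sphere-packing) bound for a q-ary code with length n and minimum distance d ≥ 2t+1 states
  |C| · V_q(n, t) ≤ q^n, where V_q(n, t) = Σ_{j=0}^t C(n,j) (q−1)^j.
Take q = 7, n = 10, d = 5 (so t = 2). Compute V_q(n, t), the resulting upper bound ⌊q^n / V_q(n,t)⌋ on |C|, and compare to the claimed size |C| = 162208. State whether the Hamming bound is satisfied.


V_q(n, t) = 1681, q^n = 282475249, Hamming bound = 168040, |C| = 162208 ≤ bound (satisfied).

Step 1: Compute V_q(n, t) = Σ_{j=0}^2 C(n, j) (q−1)^j.
  j = 0: C(10,0)·(6)^0 = 1·1 = 1.
  j = 1: C(10,1)·(6)^1 = 10·6 = 60.
  j = 2: C(10,2)·(6)^2 = 45·36 = 1620.
  V_q(n, t) = 1 + 60 + 1620 = 1681.
Step 2: q^n = 7^10 = 282475249.
Step 3: Hamming bound ⌊q^n / V_q(n,t)⌋ = ⌊282475249/1681⌋ = 168040.
Step 4: Compare |C| = 162208 to 168040: satisfied.
The claimed |C| lies below the Hamming bound.


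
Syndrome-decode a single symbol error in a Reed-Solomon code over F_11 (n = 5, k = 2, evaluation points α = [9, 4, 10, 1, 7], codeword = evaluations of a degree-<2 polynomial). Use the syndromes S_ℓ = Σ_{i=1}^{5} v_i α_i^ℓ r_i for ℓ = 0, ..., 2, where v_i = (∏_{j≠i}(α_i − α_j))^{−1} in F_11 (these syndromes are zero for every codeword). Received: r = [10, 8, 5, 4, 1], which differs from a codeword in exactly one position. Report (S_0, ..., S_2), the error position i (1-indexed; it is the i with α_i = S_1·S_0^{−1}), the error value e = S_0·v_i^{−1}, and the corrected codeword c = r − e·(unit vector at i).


S = (4, 3, 5), error at position 1, error magnitude e = 10, c = [0, 8, 5, 4, 1].

Step 1: column multipliers v_i = (∏_{j≠i}(α_i − α_j))^{−1} mod 11.
  i = 1 (α = 9): (9−4)(9−10)(9−1)(9−7) = 5·(−1)·8·2 = −80 ≡ 8, so v_1 = 8^{−1} = 7 (mod 11).
  i = 2 (α = 4): (4−9)(4−10)(4−1)(4−7) = (−5)·(−6)·3·(−3) = −270 ≡ 5, so v_2 = 5^{−1} = 9 (mod 11).
  i = 3 (α = 10): (10−9)(10−4)(10−1)(10−7) = 1·6·9·3 = 162 ≡ 8, so v_3 = 8^{−1} = 7 (mod 11).
  i = 4 (α = 1): (1−9)(1−4)(1−10)(1−7) = (−8)·(−3)·(−9)·(−6) = 1296 ≡ 9, so v_4 = 9^{−1} = 5 (mod 11).
  i = 5 (α = 7): (7−9)(7−4)(7−10)(7−1) = (−2)·3·(−3)·6 = 108 ≡ 9, so v_5 = 9^{−1} = 5 (mod 11).
  v = [7, 9, 7, 5, 5].
Step 2: syndromes of r = [10, 8, 5, 4, 1] (all sums mod 11).
  S_0 = Σ v_i r_i = 7·10 + 9·8 + 7·5 + 5·4 + 5·1 = 202 ≡ 4.
  S_1 = Σ v_i α_i r_i = 7·9·10 + 9·4·8 + 7·10·5 + 5·1·4 + 5·7·1 = 1323 ≡ 3.
  α_i^2 mod 11 = [4, 5, 1, 1, 5].
  S_2 = Σ v_i α_i^2 r_i = 7·4·10 + 9·5·8 + 7·1·5 + 5·1·4 + 5·5·1 = 720 ≡ 5.
  S = (4, 3, 5) ≠ 0, so r is not a codeword (an error is present).
Step 3: locate the error. For a single error e at position i, S_ℓ = v_i·e·α_i^ℓ, so α_err = S_1/S_0.
  S_0^{−1} = 4^{−1} = 3 (mod 11), so α_err = 3·3 = 9 ≡ 9 = α_1. Error position i = 1.
  Consistency check: S_2/S_1 = 5·4 = 20 ≡ 9 = α_err ✓ (single-error assumption holds).
Step 4: error magnitude e = S_0/v_1 = S_0·∏_{j≠1}(α_1 − α_j) = 4·8 = 32 ≡ 10 (mod 11).
Step 5: correct position 1: c_1 = r_1 − e = 10 − 10 ≡ 0 (mod 11). Hence c = [0, 8, 5, 4, 1].
  Check: interpolating c through the α_i gives m(x) = 10 + 5·x (degree < 2) with m(α_i) = c_i for every i, so c is indeed a codeword.


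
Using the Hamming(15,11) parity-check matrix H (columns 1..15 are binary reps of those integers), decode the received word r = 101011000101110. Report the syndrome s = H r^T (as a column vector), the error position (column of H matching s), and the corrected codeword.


s = (0, 1, 0, 0)^T, error position = 4, corrected codeword c = 101111000101110

Compute s = H r^T mod 2 one row at a time:
  s_1 = 0 + 0 + 1 + 0 + 1 + 1 + 1 + 0 = 4 ≡ 0 (mod 2).
  s_2 = 0 + 1 + 1 + 0 + 1 + 1 + 1 + 0 = 5 ≡ 1 (mod 2).
  s_3 = 0 + 1 + 1 + 0 + 1 + 0 + 1 + 0 = 4 ≡ 0 (mod 2).
  s_4 = 1 + 1 + 1 + 0 + 0 + 0 + 1 + 0 = 4 ≡ 0 (mod 2).
s = (0, 1, 0, 0)^T — this equals column 4 of H (binary 0100), so error is at position 4.
Correct: flip bit 4 of r = 101011000101110 to get c = 101111000101110.


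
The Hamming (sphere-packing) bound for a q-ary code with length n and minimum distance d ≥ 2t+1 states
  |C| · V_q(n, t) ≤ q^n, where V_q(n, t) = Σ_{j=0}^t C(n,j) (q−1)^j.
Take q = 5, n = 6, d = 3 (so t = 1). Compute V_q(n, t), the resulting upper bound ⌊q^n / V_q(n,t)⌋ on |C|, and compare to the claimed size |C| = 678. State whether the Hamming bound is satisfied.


V_q(n, t) = 25, q^n = 15625, Hamming bound = 625, |C| = 678 > bound (violated).

Step 1: Compute V_q(n, t) = Σ_{j=0}^1 C(n, j) (q−1)^j.
  j = 0: C(6,0)·(4)^0 = 1·1 = 1.
  j = 1: C(6,1)·(4)^1 = 6·4 = 24.
  V_q(n, t) = 1 + 24 = 25.
Step 2: q^n = 5^6 = 15625.
Step 3: Hamming bound ⌊q^n / V_q(n,t)⌋ = ⌊15625/25⌋ = 625.
Step 4: Compare |C| = 678 to 625: violated.
The claimed |C| lies above the Hamming bound, so no 5-ary code of length 6 with d ≥ 3 can have 678 codewords.


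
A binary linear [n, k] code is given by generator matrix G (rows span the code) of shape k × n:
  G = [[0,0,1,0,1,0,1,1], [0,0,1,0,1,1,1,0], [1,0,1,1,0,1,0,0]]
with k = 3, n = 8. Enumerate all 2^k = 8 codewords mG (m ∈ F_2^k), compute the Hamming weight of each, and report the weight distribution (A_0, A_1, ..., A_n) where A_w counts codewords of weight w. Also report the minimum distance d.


Weight distribution: A_0 = 1, A_2 = 1, A_4 = 5, A_6 = 1. Minimum distance d = 2.

Enumerate all 2^3 = 8 messages m ∈ F_2^3.
For each, compute codeword c = mG in F_2^8, then tally its weight.
  m = 000 → c = 00000000, weight = 0.
  m = 100 → c = 00101011, weight = 4.
  m = 010 → c = 00101110, weight = 4.
  m = 110 → c = 00000101, weight = 2.
  m = 001 → c = 10110100, weight = 4.
  m = 101 → c = 10011111, weight = 6.
  m = 011 → c = 10011010, weight = 4.
  m = 111 → c = 10110001, weight = 4.
Tally weights:
  weight 0: 1 codewords.
  weight 2: 1 codewords.
  weight 4: 5 codewords.
  weight 6: 1 codewords.
Minimum distance d = smallest w > 0 with A_w > 0 = 2.
Sanity: Σ A_w = 8 = 2^3 = 8 ✓.


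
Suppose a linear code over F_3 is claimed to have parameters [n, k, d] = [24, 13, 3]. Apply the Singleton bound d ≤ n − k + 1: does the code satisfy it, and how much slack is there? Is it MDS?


Singleton RHS = n − k + 1 = 12, slack = 9, bound satisfied, not MDS.

Singleton bound: d ≤ n − k + 1.
Here n = 24, k = 13, so n − k + 1 = 12.
Given d = 3, check d ≤ 12: YES.
Slack = (n − k + 1) − d = 9.
The code is NOT MDS (slack = 9 > 0).
Description: the claimed parameters are [24, 13, 3]_3; such a code would be non-MDS.


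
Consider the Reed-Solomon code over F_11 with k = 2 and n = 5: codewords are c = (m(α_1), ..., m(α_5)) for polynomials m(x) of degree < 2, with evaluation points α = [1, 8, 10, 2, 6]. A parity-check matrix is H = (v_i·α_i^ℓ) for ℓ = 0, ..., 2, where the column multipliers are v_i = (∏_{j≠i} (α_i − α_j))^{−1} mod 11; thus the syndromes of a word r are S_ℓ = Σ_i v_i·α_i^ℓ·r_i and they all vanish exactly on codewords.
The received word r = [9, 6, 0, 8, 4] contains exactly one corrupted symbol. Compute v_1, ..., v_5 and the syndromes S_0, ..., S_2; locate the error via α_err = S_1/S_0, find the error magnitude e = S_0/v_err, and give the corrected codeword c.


S = (6, 4, 10), error at position 2, error magnitude e = 4, c = [9, 2, 0, 8, 4].

Step 1: column multipliers v_i = (∏_{j≠i}(α_i − α_j))^{−1} mod 11.
  i = 1 (α = 1): (1−8)(1−10)(1−2)(1−6) = (−7)·(−9)·(−1)·(−5) = 315 ≡ 7, so v_1 = 7^{−1} = 8 (mod 11).
  i = 2 (α = 8): (8−1)(8−10)(8−2)(8−6) = 7·(−2)·6·2 = −168 ≡ 8, so v_2 = 8^{−1} = 7 (mod 11).
  i = 3 (α = 10): (10−1)(10−8)(10−2)(10−6) = 9·2·8·4 = 576 ≡ 4, so v_3 = 4^{−1} = 3 (mod 11).
  i = 4 (α = 2): (2−1)(2−8)(2−10)(2−6) = 1·(−6)·(−8)·(−4) = −192 ≡ 6, so v_4 = 6^{−1} = 2 (mod 11).
  i = 5 (α = 6): (6−1)(6−8)(6−10)(6−2) = 5·(−2)·(−4)·4 = 160 ≡ 6, so v_5 = 6^{−1} = 2 (mod 11).
  v = [8, 7, 3, 2, 2].
Step 2: syndromes of r = [9, 6, 0, 8, 4] (all sums mod 11).
  S_0 = Σ v_i r_i = 8·9 + 7·6 + 3·0 + 2·8 + 2·4 = 138 ≡ 6.
  S_1 = Σ v_i α_i r_i = 8·1·9 + 7·8·6 + 3·10·0 + 2·2·8 + 2·6·4 = 488 ≡ 4.
  α_i^2 mod 11 = [1, 9, 1, 4, 3].
  S_2 = Σ v_i α_i^2 r_i = 8·1·9 + 7·9·6 + 3·1·0 + 2·4·8 + 2·3·4 = 538 ≡ 10.
  S = (6, 4, 10) ≠ 0, so r is not a codeword (an error is present).
Step 3: locate the error. For a single error e at position i, S_ℓ = v_i·e·α_i^ℓ, so α_err = S_1/S_0.
  S_0^{−1} = 6^{−1} = 2 (mod 11), so α_err = 4·2 = 8 ≡ 8 = α_2. Error position i = 2.
  Consistency check: S_2/S_1 = 10·3 = 30 ≡ 8 = α_err ✓ (single-error assumption holds).
Step 4: error magnitude e = S_0/v_2 = S_0·∏_{j≠2}(α_2 − α_j) = 6·8 = 48 ≡ 4 (mod 11).
Step 5: correct position 2: c_2 = r_2 − e = 6 − 4 ≡ 2 (mod 11). Hence c = [9, 2, 0, 8, 4].
  Check: interpolating c through the α_i gives m(x) = 10 + 10·x (degree < 2) with m(α_i) = c_i for every i, so c is indeed a codeword.


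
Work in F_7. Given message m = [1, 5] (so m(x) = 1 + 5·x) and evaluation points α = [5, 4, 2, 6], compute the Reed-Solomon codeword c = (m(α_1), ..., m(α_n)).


c = [5, 0, 4, 3]

Message polynomial: m(x) = 1 + 5·x (mod 7).
For each evaluation point α_i, compute m(α_i) mod 7:
  α_1 = 5: Horner steps 5 → 5, so m(5) = 5.
  α_2 = 4: Horner steps 5 → 0, so m(4) = 0.
  α_3 = 2: Horner steps 5 → 4, so m(2) = 4.
  α_4 = 6: Horner steps 5 → 3, so m(6) = 3.
Codeword c = [5, 0, 4, 3] ∈ F_7^4.


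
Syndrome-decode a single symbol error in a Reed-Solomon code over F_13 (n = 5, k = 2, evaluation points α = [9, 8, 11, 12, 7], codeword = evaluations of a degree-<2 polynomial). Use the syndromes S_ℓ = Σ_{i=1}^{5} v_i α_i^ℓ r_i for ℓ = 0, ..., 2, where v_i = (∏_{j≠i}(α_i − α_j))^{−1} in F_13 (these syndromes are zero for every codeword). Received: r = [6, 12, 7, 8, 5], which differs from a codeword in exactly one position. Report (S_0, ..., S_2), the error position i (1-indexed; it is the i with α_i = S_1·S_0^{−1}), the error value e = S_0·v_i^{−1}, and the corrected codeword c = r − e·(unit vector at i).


S = (9, 4, 9), error at position 4, error magnitude e = 7, c = [6, 12, 7, 1, 5].

Step 1: column multipliers v_i = (∏_{j≠i}(α_i − α_j))^{−1} mod 13.
  i = 1 (α = 9): (9−8)(9−11)(9−12)(9−7) = 1·(−2)·(−3)·2 = 12 ≡ 12, so v_1 = 12^{−1} = 12 (mod 13).
  i = 2 (α = 8): (8−9)(8−11)(8−12)(8−7) = (−1)·(−3)·(−4)·1 = −12 ≡ 1, so v_2 = 1^{−1} = 1 (mod 13).
  i = 3 (α = 11): (11−9)(11−8)(11−12)(11−7) = 2·3·(−1)·4 = −24 ≡ 2, so v_3 = 2^{−1} = 7 (mod 13).
  i = 4 (α = 12): (12−9)(12−8)(12−11)(12−7) = 3·4·1·5 = 60 ≡ 8, so v_4 = 8^{−1} = 5 (mod 13).
  i = 5 (α = 7): (7−9)(7−8)(7−11)(7−12) = (−2)·(−1)·(−4)·(−5) = 40 ≡ 1, so v_5 = 1^{−1} = 1 (mod 13).
  v = [12, 1, 7, 5, 1].
Step 2: syndromes of r = [6, 12, 7, 8, 5] (all sums mod 13).
  S_0 = Σ v_i r_i = 12·6 + 1·12 + 7·7 + 5·8 + 1·5 = 178 ≡ 9.
  S_1 = Σ v_i α_i r_i = 12·9·6 + 1·8·12 + 7·11·7 + 5·12·8 + 1·7·5 = 1798 ≡ 4.
  α_i^2 mod 13 = [3, 12, 4, 1, 10].
  S_2 = Σ v_i α_i^2 r_i = 12·3·6 + 1·12·12 + 7·4·7 + 5·1·8 + 1·10·5 = 646 ≡ 9.
  S = (9, 4, 9) ≠ 0, so r is not a codeword (an error is present).
Step 3: locate the error. For a single error e at position i, S_ℓ = v_i·e·α_i^ℓ, so α_err = S_1/S_0.
  S_0^{−1} = 9^{−1} = 3 (mod 13), so α_err = 4·3 = 12 ≡ 12 = α_4. Error position i = 4.
  Consistency check: S_2/S_1 = 9·10 = 90 ≡ 12 = α_err ✓ (single-error assumption holds).
Step 4: error magnitude e = S_0/v_4 = S_0·∏_{j≠4}(α_4 − α_j) = 9·8 = 72 ≡ 7 (mod 13).
Step 5: correct position 4: c_4 = r_4 − e = 8 − 7 ≡ 1 (mod 13). Hence c = [6, 12, 7, 1, 5].
  Check: interpolating c through the α_i gives m(x) = 8 + 7·x (degree < 2) with m(α_i) = c_i for every i, so c is indeed a codeword.


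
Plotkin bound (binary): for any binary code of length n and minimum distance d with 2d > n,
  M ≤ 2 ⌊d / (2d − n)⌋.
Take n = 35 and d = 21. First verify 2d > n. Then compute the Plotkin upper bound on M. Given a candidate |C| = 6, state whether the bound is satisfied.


Plotkin bound M ≤ 6; given |C| = 6 ≤ bound (satisfied).

Check applicability: 2d = 42, n = 35.
2d − n = 7 > 0, so Plotkin applies.
Compute d/(2d−n) = 21/7 ≈ 3.0000.
⌊d/(2d−n)⌋ = 3.
Plotkin bound: M ≤ 2·3 = 6.
Given |C| = 6, check: satisfied.
This |C| is at the Plotkin bound.


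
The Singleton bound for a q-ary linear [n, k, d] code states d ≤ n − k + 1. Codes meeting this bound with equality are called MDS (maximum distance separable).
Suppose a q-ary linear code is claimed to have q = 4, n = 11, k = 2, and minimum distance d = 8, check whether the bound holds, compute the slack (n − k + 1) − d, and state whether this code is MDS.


Singleton RHS = n − k + 1 = 10, slack = 2, bound satisfied, not MDS.

Singleton bound: d ≤ n − k + 1.
Here n = 11, k = 2, so n − k + 1 = 10.
Given d = 8, check d ≤ 10: YES.
Slack = (n − k + 1) − d = 2.
The code is NOT MDS (slack = 2 > 0).
Description: the claimed parameters are [11, 2, 8]_4; such a code would be non-MDS.


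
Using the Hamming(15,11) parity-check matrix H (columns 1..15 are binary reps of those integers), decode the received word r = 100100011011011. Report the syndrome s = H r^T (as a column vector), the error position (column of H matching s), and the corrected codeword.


s = (0, 0, 1, 0)^T, error position = 2, corrected codeword c = 110100011011011

Compute s = H r^T mod 2 one row at a time:
  s_1 = 1 + 1 + 0 + 1 + 1 + 0 + 1 + 1 = 6 ≡ 0 (mod 2).
  s_2 = 1 + 0 + 0 + 0 + 1 + 0 + 1 + 1 = 4 ≡ 0 (mod 2).
  s_3 = 0 + 0 + 0 + 0 + 0 + 1 + 1 + 1 = 3 ≡ 1 (mod 2).
  s_4 = 1 + 0 + 0 + 0 + 1 + 1 + 0 + 1 = 4 ≡ 0 (mod 2).
s = (0, 0, 1, 0)^T — this equals column 2 of H (binary 0010), so error is at position 2.
Correct: flip bit 2 of r = 100100011011011 to get c = 110100011011011.


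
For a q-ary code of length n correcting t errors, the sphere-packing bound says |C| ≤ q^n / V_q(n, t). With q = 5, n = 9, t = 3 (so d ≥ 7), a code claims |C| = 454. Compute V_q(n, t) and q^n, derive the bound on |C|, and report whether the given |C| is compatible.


V_q(n, t) = 5989, q^n = 1953125, Hamming bound = 326, |C| = 454 > bound (violated).

Step 1: Compute V_q(n, t) = Σ_{j=0}^3 C(n, j) (q−1)^j.
  j = 0: C(9,0)·(4)^0 = 1·1 = 1.
  j = 1: C(9,1)·(4)^1 = 9·4 = 36.
  j = 2: C(9,2)·(4)^2 = 36·16 = 576.
  j = 3: C(9,3)·(4)^3 = 84·64 = 5376.
  V_q(n, t) = 1 + 36 + 576 + 5376 = 5989.
Step 2: q^n = 5^9 = 1953125.
Step 3: Hamming bound ⌊q^n / V_q(n,t)⌋ = ⌊1953125/5989⌋ = 326.
Step 4: Compare |C| = 454 to 326: violated.
The claimed |C| lies above the Hamming bound, so no 5-ary code of length 9 with d ≥ 7 can have 454 codewords.


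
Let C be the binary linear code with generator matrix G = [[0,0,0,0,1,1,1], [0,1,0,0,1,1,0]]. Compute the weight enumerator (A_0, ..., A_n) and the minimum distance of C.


Weight distribution: A_0 = 1, A_2 = 1, A_3 = 2. Minimum distance d = 2.

Enumerate all 2^2 = 4 messages m ∈ F_2^2.
For each, compute codeword c = mG in F_2^7, then tally its weight.
  m = 00 → c = 0000000, weight = 0.
  m = 10 → c = 0000111, weight = 3.
  m = 01 → c = 0100110, weight = 3.
  m = 11 → c = 0100001, weight = 2.
Tally weights:
  weight 0: 1 codewords.
  weight 2: 1 codewords.
  weight 3: 2 codewords.
Minimum distance d = smallest w > 0 with A_w > 0 = 2.
Sanity: Σ A_w = 4 = 2^2 = 4 ✓.


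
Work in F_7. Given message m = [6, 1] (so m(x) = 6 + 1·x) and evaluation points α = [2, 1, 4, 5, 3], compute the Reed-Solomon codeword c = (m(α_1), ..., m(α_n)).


c = [1, 0, 3, 4, 2]

Message polynomial: m(x) = 6 + 1·x (mod 7).
For each evaluation point α_i, compute m(α_i) mod 7:
  α_1 = 2: Horner steps 1 → 1, so m(2) = 1.
  α_2 = 1: Horner steps 1 → 0, so m(1) = 0.
  α_3 = 4: Horner steps 1 → 3, so m(4) = 3.
  α_4 = 5: Horner steps 1 → 4, so m(5) = 4.
  α_5 = 3: Horner steps 1 → 2, so m(3) = 2.
Codeword c = [1, 0, 3, 4, 2] ∈ F_7^5.


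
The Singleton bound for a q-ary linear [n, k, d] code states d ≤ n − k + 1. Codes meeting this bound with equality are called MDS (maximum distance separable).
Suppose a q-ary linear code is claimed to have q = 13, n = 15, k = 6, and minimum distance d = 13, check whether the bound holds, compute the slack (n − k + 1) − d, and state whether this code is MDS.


Singleton RHS = n − k + 1 = 10, slack = -3, bound violated (no such code; not MDS).

Singleton bound: d ≤ n − k + 1.
Here n = 15, k = 6, so n − k + 1 = 10.
Given d = 13, check d ≤ 10: NO.
Slack = (n − k + 1) − d = -3.
The slack is negative: d = 13 exceeds n − k + 1 = 10 by 3, so the Singleton bound is violated and no linear [15, 6, 13]_13 code can exist. In particular it is not MDS (MDS requires d = n − k + 1 exactly).
Description: the claimed parameters are [15, 6, 13]_13; such a code would be impossible (violates the Singleton bound).


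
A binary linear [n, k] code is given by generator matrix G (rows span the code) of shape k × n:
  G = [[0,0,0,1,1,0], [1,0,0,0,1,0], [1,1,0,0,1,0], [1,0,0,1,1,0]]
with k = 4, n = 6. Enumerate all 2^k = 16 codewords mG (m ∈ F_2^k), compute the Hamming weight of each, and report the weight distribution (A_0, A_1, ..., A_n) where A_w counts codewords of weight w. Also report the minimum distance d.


Weight distribution: A_0 = 1, A_1 = 4, A_2 = 6, A_3 = 4, A_4 = 1. Minimum distance d = 1.

Enumerate all 2^4 = 16 messages m ∈ F_2^4.
For each, compute codeword c = mG in F_2^6, then tally its weight.
  m = 0000 → c = 000000, weight = 0.
  m = 1000 → c = 000110, weight = 2.
  m = 0100 → c = 100010, weight = 2.
  m = 1100 → c = 100100, weight = 2.
  m = 0010 → c = 110010, weight = 3.
  m = 1010 → c = 110100, weight = 3.
  m = 0110 → c = 010000, weight = 1.
  m = 1110 → c = 010110, weight = 3.
  m = 0001 → c = 100110, weight = 3.
  m = 1001 → c = 100000, weight = 1.
  m = 0101 → c = 000100, weight = 1.
  m = 1101 → c = 000010, weight = 1.
  m = 0011 → c = 010100, weight = 2.
  m = 1011 → c = 010010, weight = 2.
  m = 0111 → c = 110110, weight = 4.
  m = 1111 → c = 110000, weight = 2.
Tally weights:
  weight 0: 1 codewords.
  weight 1: 4 codewords.
  weight 2: 6 codewords.
  weight 3: 4 codewords.
  weight 4: 1 codewords.
Minimum distance d = smallest w > 0 with A_w > 0 = 1.
Sanity: Σ A_w = 16 = 2^4 = 16 ✓.


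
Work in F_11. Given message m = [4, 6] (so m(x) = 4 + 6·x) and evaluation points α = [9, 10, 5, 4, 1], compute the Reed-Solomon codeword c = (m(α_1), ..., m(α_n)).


c = [3, 9, 1, 6, 10]

Message polynomial: m(x) = 4 + 6·x (mod 11).
For each evaluation point α_i, compute m(α_i) mod 11:
  α_1 = 9: Horner steps 6 → 3, so m(9) = 3.
  α_2 = 10: Horner steps 6 → 9, so m(10) = 9.
  α_3 = 5: Horner steps 6 → 1, so m(5) = 1.
  α_4 = 4: Horner steps 6 → 6, so m(4) = 6.
  α_5 = 1: Horner steps 6 → 10, so m(1) = 10.
Codeword c = [3, 9, 1, 6, 10] ∈ F_11^5.


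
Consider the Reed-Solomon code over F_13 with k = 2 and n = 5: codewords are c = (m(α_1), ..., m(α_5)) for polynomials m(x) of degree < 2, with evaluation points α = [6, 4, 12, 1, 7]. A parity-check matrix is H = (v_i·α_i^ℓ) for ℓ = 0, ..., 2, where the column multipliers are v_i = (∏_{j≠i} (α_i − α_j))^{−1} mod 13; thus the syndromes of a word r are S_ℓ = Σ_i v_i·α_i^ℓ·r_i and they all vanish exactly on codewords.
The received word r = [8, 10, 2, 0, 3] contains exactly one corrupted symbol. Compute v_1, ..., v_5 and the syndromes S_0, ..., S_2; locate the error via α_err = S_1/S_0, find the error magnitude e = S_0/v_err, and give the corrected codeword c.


S = (9, 11, 12), error at position 5, error magnitude e = 9, c = [8, 10, 2, 0, 7].

Step 1: column multipliers v_i = (∏_{j≠i}(α_i − α_j))^{−1} mod 13.
  i = 1 (α = 6): (6−4)(6−12)(6−1)(6−7) = 2·(−6)·5·(−1) = 60 ≡ 8, so v_1 = 8^{−1} = 5 (mod 13).
  i = 2 (α = 4): (4−6)(4−12)(4−1)(4−7) = (−2)·(−8)·3·(−3) = −144 ≡ 12, so v_2 = 12^{−1} = 12 (mod 13).
  i = 3 (α = 12): (12−6)(12−4)(12−1)(12−7) = 6·8·11·5 = 2640 ≡ 1, so v_3 = 1^{−1} = 1 (mod 13).
  i = 4 (α = 1): (1−6)(1−4)(1−12)(1−7) = (−5)·(−3)·(−11)·(−6) = 990 ≡ 2, so v_4 = 2^{−1} = 7 (mod 13).
  i = 5 (α = 7): (7−6)(7−4)(7−12)(7−1) = 1·3·(−5)·6 = −90 ≡ 1, so v_5 = 1^{−1} = 1 (mod 13).
  v = [5, 12, 1, 7, 1].
Step 2: syndromes of r = [8, 10, 2, 0, 3] (all sums mod 13).
  S_0 = Σ v_i r_i = 5·8 + 12·10 + 1·2 + 7·0 + 1·3 = 165 ≡ 9.
  S_1 = Σ v_i α_i r_i = 5·6·8 + 12·4·10 + 1·12·2 + 7·1·0 + 1·7·3 = 765 ≡ 11.
  α_i^2 mod 13 = [10, 3, 1, 1, 10].
  S_2 = Σ v_i α_i^2 r_i = 5·10·8 + 12·3·10 + 1·1·2 + 7·1·0 + 1·10·3 = 792 ≡ 12.
  S = (9, 11, 12) ≠ 0, so r is not a codeword (an error is present).
Step 3: locate the error. For a single error e at position i, S_ℓ = v_i·e·α_i^ℓ, so α_err = S_1/S_0.
  S_0^{−1} = 9^{−1} = 3 (mod 13), so α_err = 11·3 = 33 ≡ 7 = α_5. Error position i = 5.
  Consistency check: S_2/S_1 = 12·6 = 72 ≡ 7 = α_err ✓ (single-error assumption holds).
Step 4: error magnitude e = S_0/v_5 = S_0·∏_{j≠5}(α_5 − α_j) = 9·1 = 9 ≡ 9 (mod 13).
Step 5: correct position 5: c_5 = r_5 − e = 3 − 9 ≡ 7 (mod 13). Hence c = [8, 10, 2, 0, 7].
  Check: interpolating c through the α_i gives m(x) = 1 + 12·x (degree < 2) with m(α_i) = c_i for every i, so c is indeed a codeword.


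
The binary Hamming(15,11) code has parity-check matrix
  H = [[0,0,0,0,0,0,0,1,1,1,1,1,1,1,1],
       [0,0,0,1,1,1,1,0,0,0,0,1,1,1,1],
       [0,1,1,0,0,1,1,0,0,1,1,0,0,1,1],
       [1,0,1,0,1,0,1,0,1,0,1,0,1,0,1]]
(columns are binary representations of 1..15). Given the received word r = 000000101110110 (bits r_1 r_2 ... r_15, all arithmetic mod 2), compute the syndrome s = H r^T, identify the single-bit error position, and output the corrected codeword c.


s = (1, 1, 0, 0)^T, error position = 12, corrected codeword c = 000000101111110

Compute s = H r^T mod 2 one row at a time:
  s_1 = 0 + 1 + 1 + 1 + 0 + 1 + 1 + 0 = 5 ≡ 1 (mod 2).
  s_2 = 0 + 0 + 0 + 1 + 0 + 1 + 1 + 0 = 3 ≡ 1 (mod 2).
  s_3 = 0 + 0 + 0 + 1 + 1 + 1 + 1 + 0 = 4 ≡ 0 (mod 2).
  s_4 = 0 + 0 + 0 + 1 + 1 + 1 + 1 + 0 = 4 ≡ 0 (mod 2).
s = (1, 1, 0, 0)^T — this equals column 12 of H (binary 1100), so error is at position 12.
Correct: flip bit 12 of r = 000000101110110 to get c = 000000101111110.


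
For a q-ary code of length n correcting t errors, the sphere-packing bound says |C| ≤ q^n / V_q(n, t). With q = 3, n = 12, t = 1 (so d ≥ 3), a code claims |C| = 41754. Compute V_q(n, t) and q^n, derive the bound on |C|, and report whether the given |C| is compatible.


V_q(n, t) = 25, q^n = 531441, Hamming bound = 21257, |C| = 41754 > bound (violated).

Step 1: Compute V_q(n, t) = Σ_{j=0}^1 C(n, j) (q−1)^j.
  j = 0: C(12,0)·(2)^0 = 1·1 = 1.
  j = 1: C(12,1)·(2)^1 = 12·2 = 24.
  V_q(n, t) = 1 + 24 = 25.
Step 2: q^n = 3^12 = 531441.
Step 3: Hamming bound ⌊q^n / V_q(n,t)⌋ = ⌊531441/25⌋ = 21257.
Step 4: Compare |C| = 41754 to 21257: violated.
The claimed |C| lies above the Hamming bound, so no 3-ary code of length 12 with d ≥ 3 can have 41754 codewords.


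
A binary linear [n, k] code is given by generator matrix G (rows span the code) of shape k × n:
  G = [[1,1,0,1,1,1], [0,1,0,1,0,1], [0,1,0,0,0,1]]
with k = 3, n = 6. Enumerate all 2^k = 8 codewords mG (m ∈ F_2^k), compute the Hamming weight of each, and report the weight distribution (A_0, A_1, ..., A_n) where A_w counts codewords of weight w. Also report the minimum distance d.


Weight distribution: A_0 = 1, A_1 = 1, A_2 = 2, A_3 = 2, A_4 = 1, A_5 = 1. Minimum distance d = 1.

Enumerate all 2^3 = 8 messages m ∈ F_2^3.
For each, compute codeword c = mG in F_2^6, then tally its weight.
  m = 000 → c = 000000, weight = 0.
  m = 100 → c = 110111, weight = 5.
  m = 010 → c = 010101, weight = 3.
  m = 110 → c = 100010, weight = 2.
  m = 001 → c = 010001, weight = 2.
  m = 101 → c = 100110, weight = 3.
  m = 011 → c = 000100, weight = 1.
  m = 111 → c = 110011, weight = 4.
Tally weights:
  weight 0: 1 codewords.
  weight 1: 1 codewords.
  weight 2: 2 codewords.
  weight 3: 2 codewords.
  weight 4: 1 codewords.
  weight 5: 1 codewords.
Minimum distance d = smallest w > 0 with A_w > 0 = 1.
Sanity: Σ A_w = 8 = 2^3 = 8 ✓.


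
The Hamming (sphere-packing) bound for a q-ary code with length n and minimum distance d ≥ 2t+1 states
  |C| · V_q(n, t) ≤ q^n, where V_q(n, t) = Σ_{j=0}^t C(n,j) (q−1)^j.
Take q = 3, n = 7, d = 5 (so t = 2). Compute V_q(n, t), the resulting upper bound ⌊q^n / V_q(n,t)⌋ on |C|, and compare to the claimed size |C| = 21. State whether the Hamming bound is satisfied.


V_q(n, t) = 99, q^n = 2187, Hamming bound = 22, |C| = 21 ≤ bound (satisfied).

Step 1: Compute V_q(n, t) = Σ_{j=0}^2 C(n, j) (q−1)^j.
  j = 0: C(7,0)·(2)^0 = 1·1 = 1.
  j = 1: C(7,1)·(2)^1 = 7·2 = 14.
  j = 2: C(7,2)·(2)^2 = 21·4 = 84.
  V_q(n, t) = 1 + 14 + 84 = 99.
Step 2: q^n = 3^7 = 2187.
Step 3: Hamming bound ⌊q^n / V_q(n,t)⌋ = ⌊2187/99⌋ = 22.
Step 4: Compare |C| = 21 to 22: satisfied.
The claimed |C| lies below the Hamming bound.


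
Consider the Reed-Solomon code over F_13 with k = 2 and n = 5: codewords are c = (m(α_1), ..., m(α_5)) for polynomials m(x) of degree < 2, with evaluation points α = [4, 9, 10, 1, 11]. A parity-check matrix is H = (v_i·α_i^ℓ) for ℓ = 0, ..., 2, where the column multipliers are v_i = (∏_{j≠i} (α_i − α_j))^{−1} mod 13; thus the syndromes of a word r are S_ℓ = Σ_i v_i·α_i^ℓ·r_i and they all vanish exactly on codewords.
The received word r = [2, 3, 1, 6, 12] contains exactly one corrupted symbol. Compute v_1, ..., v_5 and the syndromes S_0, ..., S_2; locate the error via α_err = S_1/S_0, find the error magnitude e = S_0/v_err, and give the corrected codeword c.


S = (4, 3, 12), error at position 1, error magnitude e = 2, c = [0, 3, 1, 6, 12].

Step 1: column multipliers v_i = (∏_{j≠i}(α_i − α_j))^{−1} mod 13.
  i = 1 (α = 4): (4−9)(4−10)(4−1)(4−11) = (−5)·(−6)·3·(−7) = −630 ≡ 7, so v_1 = 7^{−1} = 2 (mod 13).
  i = 2 (α = 9): (9−4)(9−10)(9−1)(9−11) = 5·(−1)·8·(−2) = 80 ≡ 2, so v_2 = 2^{−1} = 7 (mod 13).
  i = 3 (α = 10): (10−4)(10−9)(10−1)(10−11) = 6·1·9·(−1) = −54 ≡ 11, so v_3 = 11^{−1} = 6 (mod 13).
  i = 4 (α = 1): (1−4)(1−9)(1−10)(1−11) = (−3)·(−8)·(−9)·(−10) = 2160 ≡ 2, so v_4 = 2^{−1} = 7 (mod 13).
  i = 5 (α = 11): (11−4)(11−9)(11−10)(11−1) = 7·2·1·10 = 140 ≡ 10, so v_5 = 10^{−1} = 4 (mod 13).
  v = [2, 7, 6, 7, 4].
Step 2: syndromes of r = [2, 3, 1, 6, 12] (all sums mod 13).
  S_0 = Σ v_i r_i = 2·2 + 7·3 + 6·1 + 7·6 + 4·12 = 121 ≡ 4.
  S_1 = Σ v_i α_i r_i = 2·4·2 + 7·9·3 + 6·10·1 + 7·1·6 + 4·11·12 = 835 ≡ 3.
  α_i^2 mod 13 = [3, 3, 9, 1, 4].
  S_2 = Σ v_i α_i^2 r_i = 2·3·2 + 7·3·3 + 6·9·1 + 7·1·6 + 4·4·12 = 363 ≡ 12.
  S = (4, 3, 12) ≠ 0, so r is not a codeword (an error is present).
Step 3: locate the error. For a single error e at position i, S_ℓ = v_i·e·α_i^ℓ, so α_err = S_1/S_0.
  S_0^{−1} = 4^{−1} = 10 (mod 13), so α_err = 3·10 = 30 ≡ 4 = α_1. Error position i = 1.
  Consistency check: S_2/S_1 = 12·9 = 108 ≡ 4 = α_err ✓ (single-error assumption holds).
Step 4: error magnitude e = S_0/v_1 = S_0·∏_{j≠1}(α_1 − α_j) = 4·7 = 28 ≡ 2 (mod 13).
Step 5: correct position 1: c_1 = r_1 − e = 2 − 2 ≡ 0 (mod 13). Hence c = [0, 3, 1, 6, 12].
  Check: interpolating c through the α_i gives m(x) = 8 + 11·x (degree < 2) with m(α_i) = c_i for every i, so c is indeed a codeword.


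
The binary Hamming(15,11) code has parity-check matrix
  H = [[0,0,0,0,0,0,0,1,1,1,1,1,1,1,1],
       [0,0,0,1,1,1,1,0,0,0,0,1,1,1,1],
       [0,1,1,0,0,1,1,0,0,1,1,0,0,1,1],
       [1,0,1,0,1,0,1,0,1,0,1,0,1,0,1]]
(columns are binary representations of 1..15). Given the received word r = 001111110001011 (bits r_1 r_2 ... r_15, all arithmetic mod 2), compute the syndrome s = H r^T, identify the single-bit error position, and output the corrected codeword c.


s = (0, 1, 1, 0)^T, error position = 6, corrected codeword c = 001110110001011

Compute s = H r^T mod 2 one row at a time:
  s_1 = 1 + 0 + 0 + 0 + 1 + 0 + 1 + 1 = 4 ≡ 0 (mod 2).
  s_2 = 1 + 1 + 1 + 1 + 1 + 0 + 1 + 1 = 7 ≡ 1 (mod 2).
  s_3 = 0 + 1 + 1 + 1 + 0 + 0 + 1 + 1 = 5 ≡ 1 (mod 2).
  s_4 = 0 + 1 + 1 + 1 + 0 + 0 + 0 + 1 = 4 ≡ 0 (mod 2).
s = (0, 1, 1, 0)^T — this equals column 6 of H (binary 0110), so error is at position 6.
Correct: flip bit 6 of r = 001111110001011 to get c = 001110110001011.


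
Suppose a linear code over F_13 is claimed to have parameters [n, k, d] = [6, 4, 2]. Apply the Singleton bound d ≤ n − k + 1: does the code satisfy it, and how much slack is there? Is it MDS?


Singleton RHS = n − k + 1 = 3, slack = 1, bound satisfied, not MDS.

Singleton bound: d ≤ n − k + 1.
Here n = 6, k = 4, so n − k + 1 = 3.
Given d = 2, check d ≤ 3: YES.
Slack = (n − k + 1) − d = 1.
The code is NOT MDS (slack = 1 > 0).
Description: the claimed parameters are [6, 4, 2]_13; such a code would be non-MDS.


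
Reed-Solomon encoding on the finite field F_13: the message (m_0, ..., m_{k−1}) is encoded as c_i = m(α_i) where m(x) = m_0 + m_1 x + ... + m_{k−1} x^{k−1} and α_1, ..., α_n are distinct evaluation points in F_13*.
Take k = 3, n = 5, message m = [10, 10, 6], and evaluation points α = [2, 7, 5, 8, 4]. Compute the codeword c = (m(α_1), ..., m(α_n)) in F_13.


c = [2, 10, 2, 6, 3]

Message polynomial: m(x) = 10 + 10·x + 6·x^2 (mod 13).
For each evaluation point α_i, compute m(α_i) mod 13:
  α_1 = 2: Horner steps 6 → 9 → 2, so m(2) = 2.
  α_2 = 7: Horner steps 6 → 0 → 10, so m(7) = 10.
  α_3 = 5: Horner steps 6 → 1 → 2, so m(5) = 2.
  α_4 = 8: Horner steps 6 → 6 → 6, so m(8) = 6.
  α_5 = 4: Horner steps 6 → 8 → 3, so m(4) = 3.
Codeword c = [2, 10, 2, 6, 3] ∈ F_13^5.


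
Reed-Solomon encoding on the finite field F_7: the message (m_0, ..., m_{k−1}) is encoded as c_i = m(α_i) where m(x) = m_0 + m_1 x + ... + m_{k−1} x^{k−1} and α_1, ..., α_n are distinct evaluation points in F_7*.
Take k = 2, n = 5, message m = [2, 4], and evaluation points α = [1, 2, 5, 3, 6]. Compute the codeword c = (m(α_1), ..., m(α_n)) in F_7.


c = [6, 3, 1, 0, 5]

Message polynomial: m(x) = 2 + 4·x (mod 7).
For each evaluation point α_i, compute m(α_i) mod 7:
  α_1 = 1: Horner steps 4 → 6, so m(1) = 6.
  α_2 = 2: Horner steps 4 → 3, so m(2) = 3.
  α_3 = 5: Horner steps 4 → 1, so m(5) = 1.
  α_4 = 3: Horner steps 4 → 0, so m(3) = 0.
  α_5 = 6: Horner steps 4 → 5, so m(6) = 5.
Codeword c = [6, 3, 1, 0, 5] ∈ F_7^5.


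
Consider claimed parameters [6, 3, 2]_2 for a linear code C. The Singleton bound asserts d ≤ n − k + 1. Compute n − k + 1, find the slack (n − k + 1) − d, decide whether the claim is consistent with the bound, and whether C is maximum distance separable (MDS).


Singleton RHS = n − k + 1 = 4, slack = 2, bound satisfied, not MDS.

Singleton bound: d ≤ n − k + 1.
Here n = 6, k = 3, so n − k + 1 = 4.
Given d = 2, check d ≤ 4: YES.
Slack = (n − k + 1) − d = 2.
The code is NOT MDS (slack = 2 > 0).
Description: the claimed parameters are [6, 3, 2]_2; such a code would be non-MDS.


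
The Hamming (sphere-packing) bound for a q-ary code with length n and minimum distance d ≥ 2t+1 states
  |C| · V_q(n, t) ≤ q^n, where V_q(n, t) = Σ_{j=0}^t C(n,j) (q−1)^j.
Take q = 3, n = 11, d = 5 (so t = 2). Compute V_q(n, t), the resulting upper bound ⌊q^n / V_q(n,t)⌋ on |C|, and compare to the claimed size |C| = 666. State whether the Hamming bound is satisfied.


V_q(n, t) = 243, q^n = 177147, Hamming bound = 729, |C| = 666 ≤ bound (satisfied).

Step 1: Compute V_q(n, t) = Σ_{j=0}^2 C(n, j) (q−1)^j.
  j = 0: C(11,0)·(2)^0 = 1·1 = 1.
  j = 1: C(11,1)·(2)^1 = 11·2 = 22.
  j = 2: C(11,2)·(2)^2 = 55·4 = 220.
  V_q(n, t) = 1 + 22 + 220 = 243.
Step 2: q^n = 3^11 = 177147.
Step 3: Hamming bound ⌊q^n / V_q(n,t)⌋ = ⌊177147/243⌋ = 729.
Step 4: Compare |C| = 666 to 729: satisfied.
The claimed |C| lies below the Hamming bound.


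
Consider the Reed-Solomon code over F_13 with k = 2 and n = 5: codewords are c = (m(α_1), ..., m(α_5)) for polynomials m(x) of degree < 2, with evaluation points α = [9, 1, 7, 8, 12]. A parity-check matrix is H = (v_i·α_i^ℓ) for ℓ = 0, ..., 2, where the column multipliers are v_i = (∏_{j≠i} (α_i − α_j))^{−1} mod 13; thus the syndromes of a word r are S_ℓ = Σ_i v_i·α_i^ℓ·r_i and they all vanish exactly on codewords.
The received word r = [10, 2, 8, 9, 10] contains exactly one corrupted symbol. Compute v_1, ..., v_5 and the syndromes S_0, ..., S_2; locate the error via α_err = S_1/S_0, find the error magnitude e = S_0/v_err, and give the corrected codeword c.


S = (1, 12, 1), error at position 5, error magnitude e = 10, c = [10, 2, 8, 9, 0].

Step 1: column multipliers v_i = (∏_{j≠i}(α_i − α_j))^{−1} mod 13.
  i = 1 (α = 9): (9−1)(9−7)(9−8)(9−12) = 8·2·1·(−3) = −48 ≡ 4, so v_1 = 4^{−1} = 10 (mod 13).
  i = 2 (α = 1): (1−9)(1−7)(1−8)(1−12) = (−8)·(−6)·(−7)·(−11) = 3696 ≡ 4, so v_2 = 4^{−1} = 10 (mod 13).
  i = 3 (α = 7): (7−9)(7−1)(7−8)(7−12) = (−2)·6·(−1)·(−5) = −60 ≡ 5, so v_3 = 5^{−1} = 8 (mod 13).
  i = 4 (α = 8): (8−9)(8−1)(8−7)(8−12) = (−1)·7·1·(−4) = 28 ≡ 2, so v_4 = 2^{−1} = 7 (mod 13).
  i = 5 (α = 12): (12−9)(12−1)(12−7)(12−8) = 3·11·5·4 = 660 ≡ 10, so v_5 = 10^{−1} = 4 (mod 13).
  v = [10, 10, 8, 7, 4].
Step 2: syndromes of r = [10, 2, 8, 9, 10] (all sums mod 13).
  S_0 = Σ v_i r_i = 10·10 + 10·2 + 8·8 + 7·9 + 4·10 = 287 ≡ 1.
  S_1 = Σ v_i α_i r_i = 10·9·10 + 10·1·2 + 8·7·8 + 7·8·9 + 4·12·10 = 2352 ≡ 12.
  α_i^2 mod 13 = [3, 1, 10, 12, 1].
  S_2 = Σ v_i α_i^2 r_i = 10·3·10 + 10·1·2 + 8·10·8 + 7·12·9 + 4·1·10 = 1756 ≡ 1.
  S = (1, 12, 1) ≠ 0, so r is not a codeword (an error is present).
Step 3: locate the error. For a single error e at position i, S_ℓ = v_i·e·α_i^ℓ, so α_err = S_1/S_0.
  S_0^{−1} = 1^{−1} = 1 (mod 13), so α_err = 12·1 = 12 ≡ 12 = α_5. Error position i = 5.
  Consistency check: S_2/S_1 = 1·12 = 12 ≡ 12 = α_err ✓ (single-error assumption holds).
Step 4: error magnitude e = S_0/v_5 = S_0·∏_{j≠5}(α_5 − α_j) = 1·10 = 10 ≡ 10 (mod 13).
Step 5: correct position 5: c_5 = r_5 − e = 10 − 10 ≡ 0 (mod 13). Hence c = [10, 2, 8, 9, 0].
  Check: interpolating c through the α_i gives m(x) = 1 + 1·x (degree < 2) with m(α_i) = c_i for every i, so c is indeed a codeword.
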